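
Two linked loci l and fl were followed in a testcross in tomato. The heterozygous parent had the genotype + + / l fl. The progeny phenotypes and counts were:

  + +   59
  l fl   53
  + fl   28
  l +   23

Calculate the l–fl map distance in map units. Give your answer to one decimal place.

31.3 map units

The recombinant classes are + fl and l +: 28 + 23 = 51.
Recombination frequency = 51/163 = 0.3129 ≈ 31.3%, i.e. 31.3 map units.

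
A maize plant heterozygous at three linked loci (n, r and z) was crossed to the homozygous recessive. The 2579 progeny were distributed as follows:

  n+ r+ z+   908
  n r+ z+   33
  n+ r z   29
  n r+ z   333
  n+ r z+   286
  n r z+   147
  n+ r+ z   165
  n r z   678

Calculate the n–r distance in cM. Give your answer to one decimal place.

The two most frequent reciprocal classes, n+ r+ z+ and n r z, are the parental types, so the F1 was n+ r+ z+ / n r z.
The two rarest classes, n r+ z+ and n+ r z, are the double crossovers. Comparing them with the parentals, only the n allele has switched, so n is the middle locus and the order is z – n – r.
Crossovers in the n–r interval produce the single-crossover classes n+ r z+ and n r+ z (286 + 333 = 619) plus the double crossovers (62).
RF(n–r) = (619 + 62) / 2579 = 681/2579 = 0.2641 → 26.4 cM.

26.4 cM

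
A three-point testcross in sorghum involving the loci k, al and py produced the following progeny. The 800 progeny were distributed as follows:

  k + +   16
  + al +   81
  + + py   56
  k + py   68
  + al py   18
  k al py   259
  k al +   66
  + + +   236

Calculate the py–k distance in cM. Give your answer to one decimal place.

The two most frequent reciprocal classes, k al py and + + +, are the parental types, so the F1 was k al py / + + +.
The two rarest classes, + al py and k + +, are the double crossovers. Comparing them with the parentals, only the k allele has switched, so k is the middle locus and the order is py – k – al.
Crossovers in the py–k interval produce the single-crossover classes k al + and + + py (66 + 56 = 122) plus the double crossovers (34).
RF(py–k) = (122 + 34) / 800 = 156/800 = 0.1950 → 19.5 cM.

19.5 cM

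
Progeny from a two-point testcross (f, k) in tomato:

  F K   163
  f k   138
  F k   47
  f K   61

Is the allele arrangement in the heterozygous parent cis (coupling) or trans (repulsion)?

The two most frequent classes are F K (163) and f k (138); these are the parental (non-recombinant) types.
So the F1 carried F K on one chromosome and f k on the other — the recessive alleles are on the same chromosome (cis / coupling).

cis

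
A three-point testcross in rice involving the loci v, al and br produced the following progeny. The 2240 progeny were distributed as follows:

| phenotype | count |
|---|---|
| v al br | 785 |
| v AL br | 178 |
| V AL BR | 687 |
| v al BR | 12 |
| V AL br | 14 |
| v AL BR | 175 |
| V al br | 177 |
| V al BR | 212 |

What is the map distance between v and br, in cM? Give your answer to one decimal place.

The two most frequent reciprocal classes, v al br and V AL BR, are the parental types, so the F1 was v al br / V AL BR.
The two rarest classes, v al BR and V AL br, are the double crossovers. Comparing them with the parentals, only the br allele has switched, so br is the middle locus and the order is al – br – v.
Crossovers in the br–v interval produce the single-crossover classes V al br and v AL BR (177 + 175 = 352) plus the double crossovers (26).
RF(br–v) = (352 + 26) / 2240 = 378/2240 = 0.1688 → 16.9 cM.

16.9 cM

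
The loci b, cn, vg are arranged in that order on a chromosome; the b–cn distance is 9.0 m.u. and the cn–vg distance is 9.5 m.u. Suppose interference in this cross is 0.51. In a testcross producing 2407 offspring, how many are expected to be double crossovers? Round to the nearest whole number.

10

Map distances give recombination frequencies of 0.090 and 0.095 for the two intervals.
With interference 0.51 (so coincidence = 0.49), expected double-crossover frequency = 0.090 × 0.095 × 0.49 = 0.00419.
Expected number = 0.00419 × 2407 = 10.08 ≈ 10.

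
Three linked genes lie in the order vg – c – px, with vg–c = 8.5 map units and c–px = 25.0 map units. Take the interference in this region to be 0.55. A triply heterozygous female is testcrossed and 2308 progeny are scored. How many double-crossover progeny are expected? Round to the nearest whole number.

Map distances give recombination frequencies of 0.085 and 0.250 for the two intervals.
With interference 0.55 (so coincidence = 0.45), expected double-crossover frequency = 0.085 × 0.250 × 0.45 = 0.00956.
Expected number = 0.00956 × 2308 = 22.07 ≈ 22.

22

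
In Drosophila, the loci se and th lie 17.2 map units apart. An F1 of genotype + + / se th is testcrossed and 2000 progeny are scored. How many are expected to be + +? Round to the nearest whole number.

828

A map distance of 17.2 map units corresponds to a recombination frequency of 0.172.
The F1 is + + / se th, so + + is a parental gamete class with expected frequency (1 − r)/2 = 0.828/2 = 0.4140.
Expected number = 0.4140 × 2000 = 828.00 ≈ 828.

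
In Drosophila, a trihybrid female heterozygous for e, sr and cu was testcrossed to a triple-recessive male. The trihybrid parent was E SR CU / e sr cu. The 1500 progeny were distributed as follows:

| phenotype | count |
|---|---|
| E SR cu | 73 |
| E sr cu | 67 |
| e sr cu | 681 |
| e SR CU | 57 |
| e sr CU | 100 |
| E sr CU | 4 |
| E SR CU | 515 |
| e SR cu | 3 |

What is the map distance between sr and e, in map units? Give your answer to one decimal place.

The two rarest classes, E sr CU and e SR cu, are the double crossovers. Comparing them with the parentals, only the sr allele has switched, so sr is the middle locus and the order is e – sr – cu.
Crossovers in the e–sr interval produce the single-crossover classes e SR CU and E sr cu (57 + 67 = 124) plus the double crossovers (7).
RF(e–sr) = (124 + 7) / 1500 = 131/1500 = 0.0873 → 8.7 map units.

8.7 map units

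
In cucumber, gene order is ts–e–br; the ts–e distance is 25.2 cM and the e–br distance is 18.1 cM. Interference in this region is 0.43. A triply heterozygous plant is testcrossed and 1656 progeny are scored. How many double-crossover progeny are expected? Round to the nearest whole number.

Map distances give recombination frequencies of 0.252 and 0.181 for the two intervals.
With interference 0.43 (so coincidence = 0.57), expected double-crossover frequency = 0.252 × 0.181 × 0.57 = 0.02600.
Expected number = 0.02600 × 1656 = 43.05 ≈ 43.

43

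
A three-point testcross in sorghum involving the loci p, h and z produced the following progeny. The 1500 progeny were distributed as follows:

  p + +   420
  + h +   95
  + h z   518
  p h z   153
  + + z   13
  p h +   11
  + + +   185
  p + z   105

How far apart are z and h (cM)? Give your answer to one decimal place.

The two most frequent reciprocal classes, p + + and + h z, are the parental types, so the F1 was p + + / + h z.
The two rarest classes, p h + and + + z, are the double crossovers. Comparing them with the parentals, only the h allele has switched, so h is the middle locus and the order is p – h – z.
Crossovers in the h–z interval produce the single-crossover classes p + z and + h + (105 + 95 = 200) plus the double crossovers (24).
RF(h–z) = (200 + 24) / 1500 = 224/1500 = 0.1493 → 14.9 cM.

14.9 cM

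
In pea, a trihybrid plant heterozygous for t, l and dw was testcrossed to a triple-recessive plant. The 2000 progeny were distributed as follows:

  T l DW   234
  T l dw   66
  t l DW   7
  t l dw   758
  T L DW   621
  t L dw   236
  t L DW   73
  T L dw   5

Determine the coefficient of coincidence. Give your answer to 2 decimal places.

The two most frequent reciprocal classes, t l dw and T L DW, are the parental types, so the F1 was t l dw / T L DW.
The two rarest classes, t l DW and T L dw, are the double crossovers. Comparing them with the parentals, only the dw allele has switched, so dw is the middle locus and the order is l – dw – t.
l–dw: (470 + 12)/2000 = 0.2410; dw–t: (139 + 12)/2000 = 0.0755.
Expected DCO frequency = 0.2410 × 0.0755 ≈ 0.01820; observed = 12/2000 ≈ 0.00600.
Coefficient of coincidence = 0.00600/0.01820 ≈ 0.33.

0.33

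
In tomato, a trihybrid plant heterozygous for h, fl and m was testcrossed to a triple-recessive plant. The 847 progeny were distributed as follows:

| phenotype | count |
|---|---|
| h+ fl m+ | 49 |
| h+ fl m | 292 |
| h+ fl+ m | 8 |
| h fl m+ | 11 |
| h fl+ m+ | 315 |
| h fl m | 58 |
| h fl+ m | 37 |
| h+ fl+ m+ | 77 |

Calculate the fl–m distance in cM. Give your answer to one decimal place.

12.4 cM

The two most frequent reciprocal classes, h+ fl m and h fl+ m+, are the parental types, so the F1 was h+ fl m / h fl+ m+.
The two rarest classes, h+ fl+ m and h fl m+, are the double crossovers. Comparing them with the parentals, only the fl allele has switched, so fl is the middle locus and the order is m – fl – h.
Crossovers in the m–fl interval produce the single-crossover classes h+ fl m+ and h fl+ m (49 + 37 = 86) plus the double crossovers (19).
RF(m–fl) = (86 + 19) / 847 = 105/847 = 0.1240 → 12.4 cM.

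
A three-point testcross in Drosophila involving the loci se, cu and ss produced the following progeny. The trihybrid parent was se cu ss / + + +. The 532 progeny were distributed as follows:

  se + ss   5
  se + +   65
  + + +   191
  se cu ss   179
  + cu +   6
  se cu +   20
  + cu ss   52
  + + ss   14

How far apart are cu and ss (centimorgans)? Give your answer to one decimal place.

The two rarest classes, se + ss and + cu +, are the double crossovers. Comparing them with the parentals, only the cu allele has switched, so cu is the middle locus and the order is se – cu – ss.
Crossovers in the cu–ss interval produce the single-crossover classes se cu + and + + ss (20 + 14 = 34) plus the double crossovers (11).
RF(cu–ss) = (34 + 11) / 532 = 45/532 = 0.0846 → 8.5 centimorgans.

8.5 centimorgans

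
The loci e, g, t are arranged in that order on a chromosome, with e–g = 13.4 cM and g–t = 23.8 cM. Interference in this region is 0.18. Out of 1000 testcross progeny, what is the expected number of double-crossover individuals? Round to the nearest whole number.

Map distances give recombination frequencies of 0.134 and 0.238 for the two intervals.
With interference 0.18 (so coincidence = 0.82), expected double-crossover frequency = 0.134 × 0.238 × 0.82 = 0.02615.
Expected number = 0.02615 × 1000 = 26.15 ≈ 26.

26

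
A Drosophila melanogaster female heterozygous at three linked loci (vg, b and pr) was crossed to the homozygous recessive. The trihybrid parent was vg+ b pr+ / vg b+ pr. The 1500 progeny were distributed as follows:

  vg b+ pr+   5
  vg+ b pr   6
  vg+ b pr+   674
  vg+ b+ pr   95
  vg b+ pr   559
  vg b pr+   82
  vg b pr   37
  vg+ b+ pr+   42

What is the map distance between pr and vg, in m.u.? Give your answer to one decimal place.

12.5 m.u.

The two rarest classes, vg+ b pr and vg b+ pr+, are the double crossovers. Comparing them with the parentals, only the pr allele has switched, so pr is the middle locus and the order is vg – pr – b.
Crossovers in the vg–pr interval produce the single-crossover classes vg b pr+ and vg+ b+ pr (82 + 95 = 177) plus the double crossovers (11).
RF(vg–pr) = (177 + 11) / 1500 = 188/1500 = 0.1253 → 12.5 m.u.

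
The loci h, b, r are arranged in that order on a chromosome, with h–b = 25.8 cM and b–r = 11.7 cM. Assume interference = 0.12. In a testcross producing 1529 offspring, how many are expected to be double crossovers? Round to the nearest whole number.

41

Map distances give recombination frequencies of 0.258 and 0.117 for the two intervals.
With interference 0.12 (so coincidence = 0.88), expected double-crossover frequency = 0.258 × 0.117 × 0.88 = 0.02656.
Expected number = 0.02656 × 1529 = 40.62 ≈ 41.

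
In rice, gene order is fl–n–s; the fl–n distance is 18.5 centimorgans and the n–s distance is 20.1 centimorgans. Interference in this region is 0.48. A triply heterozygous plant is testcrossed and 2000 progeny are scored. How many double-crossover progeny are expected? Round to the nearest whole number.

Map distances give recombination frequencies of 0.185 and 0.201 for the two intervals.
With interference 0.48 (so coincidence = 0.52), expected double-crossover frequency = 0.185 × 0.201 × 0.52 = 0.01934.
Expected number = 0.01934 × 2000 = 38.67 ≈ 39.

39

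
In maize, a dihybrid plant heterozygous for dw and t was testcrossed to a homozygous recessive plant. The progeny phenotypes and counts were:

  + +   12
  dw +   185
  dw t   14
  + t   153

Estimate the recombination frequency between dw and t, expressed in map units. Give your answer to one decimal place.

The two most frequent classes, + t (153) and dw + (185), are the parental types, so the F1 was + t / dw +.
The recombinant classes are + + and dw t: 12 + 14 = 26.
Recombination frequency = 26/364 = 0.0714 ≈ 7.1%, i.e. 7.1 map units.

7.1 map units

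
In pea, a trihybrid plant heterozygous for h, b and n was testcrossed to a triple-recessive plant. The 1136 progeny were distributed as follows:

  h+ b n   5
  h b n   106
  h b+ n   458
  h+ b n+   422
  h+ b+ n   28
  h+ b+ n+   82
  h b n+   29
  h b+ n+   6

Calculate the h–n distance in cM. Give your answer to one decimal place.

The two most frequent reciprocal classes, h b+ n and h+ b n+, are the parental types, so the F1 was h b+ n / h+ b n+.
The two rarest classes, h b+ n+ and h+ b n, are the double crossovers. Comparing them with the parentals, only the n allele has switched, so n is the middle locus and the order is h – n – b.
Crossovers in the h–n interval produce the single-crossover classes h+ b+ n and h b n+ (28 + 29 = 57) plus the double crossovers (11).
RF(h–n) = (57 + 11) / 1136 = 68/1136 = 0.0599 → 6.0 cM.

6.0 cM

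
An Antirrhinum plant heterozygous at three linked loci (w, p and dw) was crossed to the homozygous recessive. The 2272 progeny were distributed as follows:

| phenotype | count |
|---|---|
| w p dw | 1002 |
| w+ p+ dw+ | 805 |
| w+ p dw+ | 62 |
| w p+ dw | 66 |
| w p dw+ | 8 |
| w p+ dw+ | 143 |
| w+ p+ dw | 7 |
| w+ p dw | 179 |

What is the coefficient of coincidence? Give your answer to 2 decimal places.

0.71

The two most frequent reciprocal classes, w+ p+ dw+ and w p dw, are the parental types, so the F1 was w+ p+ dw+ / w p dw.
The two rarest classes, w+ p+ dw and w p dw+, are the double crossovers. Comparing them with the parentals, only the dw allele has switched, so dw is the middle locus and the order is w – dw – p.
w–dw: (322 + 15)/2272 = 0.1483; dw–p: (128 + 15)/2272 = 0.0629.
Expected DCO frequency = 0.1483 × 0.0629 ≈ 0.00933; observed = 15/2272 ≈ 0.00660.
Coefficient of coincidence = 0.00660/0.00933 ≈ 0.71.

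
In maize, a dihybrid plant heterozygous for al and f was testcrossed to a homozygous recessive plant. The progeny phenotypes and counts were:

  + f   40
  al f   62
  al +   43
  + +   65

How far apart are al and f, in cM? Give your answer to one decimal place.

The two most frequent classes, + + (65) and al f (62), are the parental types, so the F1 was + + / al f.
The recombinant classes are + f and al +: 40 + 43 = 83.
Recombination frequency = 83/210 = 0.3952 ≈ 39.5%, i.e. 39.5 cM.

39.5 cM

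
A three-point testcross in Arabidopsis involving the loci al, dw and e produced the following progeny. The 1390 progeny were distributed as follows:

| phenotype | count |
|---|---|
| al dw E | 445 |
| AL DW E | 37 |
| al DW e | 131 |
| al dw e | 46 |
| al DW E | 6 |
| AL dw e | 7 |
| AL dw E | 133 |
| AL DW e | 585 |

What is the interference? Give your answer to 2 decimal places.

0.32

The two most frequent reciprocal classes, al dw E and AL DW e, are the parental types, so the F1 was al dw E / AL DW e.
The two rarest classes, al DW E and AL dw e, are the double crossovers. Comparing them with the parentals, only the dw allele has switched, so dw is the middle locus and the order is al – dw – e.
al–dw: (264 + 13)/1390 = 0.1993; dw–e: (83 + 13)/1390 = 0.0691.
Expected DCO frequency = 0.1993 × 0.0691 ≈ 0.01377; observed = 13/1390 ≈ 0.00935.
Coefficient of coincidence = 0.00935/0.01377 ≈ 0.68; interference = 1 − 0.68 = 0.32.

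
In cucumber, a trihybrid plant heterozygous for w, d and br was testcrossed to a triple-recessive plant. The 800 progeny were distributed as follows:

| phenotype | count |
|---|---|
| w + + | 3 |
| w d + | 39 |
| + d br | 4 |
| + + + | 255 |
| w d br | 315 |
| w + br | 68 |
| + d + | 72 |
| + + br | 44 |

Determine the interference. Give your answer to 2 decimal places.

0.58

The two most frequent reciprocal classes, w d br and + + +, are the parental types, so the F1 was w d br / + + +.
The two rarest classes, + d br and w + +, are the double crossovers. Comparing them with the parentals, only the w allele has switched, so w is the middle locus and the order is d – w – br.
d–w: (140 + 7)/800 = 0.1837; w–br: (83 + 7)/800 = 0.1125.
Expected DCO frequency = 0.1837 × 0.1125 ≈ 0.02067; observed = 7/800 ≈ 0.00875.
Coefficient of coincidence = 0.00875/0.02067 ≈ 0.42; interference = 1 − 0.42 = 0.58.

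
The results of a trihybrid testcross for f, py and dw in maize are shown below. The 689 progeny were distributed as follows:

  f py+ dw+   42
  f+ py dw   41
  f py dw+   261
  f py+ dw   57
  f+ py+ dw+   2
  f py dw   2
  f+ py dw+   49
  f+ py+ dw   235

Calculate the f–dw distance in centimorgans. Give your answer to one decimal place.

16.0 centimorgans

The two most frequent reciprocal classes, f+ py+ dw and f py dw+, are the parental types, so the F1 was f+ py+ dw / f py dw+.
The two rarest classes, f+ py+ dw+ and f py dw, are the double crossovers. Comparing them with the parentals, only the dw allele has switched, so dw is the middle locus and the order is f – dw – py.
Crossovers in the f–dw interval produce the single-crossover classes f py+ dw and f+ py dw+ (57 + 49 = 106) plus the double crossovers (4).
RF(f–dw) = (106 + 4) / 689 = 110/689 = 0.1597 → 16.0 centimorgans.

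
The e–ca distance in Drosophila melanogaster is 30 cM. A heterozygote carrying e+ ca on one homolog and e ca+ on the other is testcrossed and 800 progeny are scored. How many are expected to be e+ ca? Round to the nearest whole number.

A map distance of 30 cM corresponds to a recombination frequency of 0.300.
The F1 is e+ ca / e ca+, so e+ ca is a parental gamete class with expected frequency (1 − r)/2 = 0.700/2 = 0.3500.
Expected number = 0.3500 × 800 = 280.00 ≈ 280.

280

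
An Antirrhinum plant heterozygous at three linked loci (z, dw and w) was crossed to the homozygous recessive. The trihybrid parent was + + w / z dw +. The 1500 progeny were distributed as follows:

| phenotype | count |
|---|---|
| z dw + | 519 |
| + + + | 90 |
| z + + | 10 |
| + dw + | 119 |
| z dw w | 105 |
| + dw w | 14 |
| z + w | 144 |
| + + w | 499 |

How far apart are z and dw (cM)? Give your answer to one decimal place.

The two rarest classes, + dw w and z + +, are the double crossovers. Comparing them with the parentals, only the dw allele has switched, so dw is the middle locus and the order is w – dw – z.
Crossovers in the dw–z interval produce the single-crossover classes z + w and + dw + (144 + 119 = 263) plus the double crossovers (24).
RF(dw–z) = (263 + 24) / 1500 = 287/1500 = 0.1913 → 19.1 cM.

19.1 cM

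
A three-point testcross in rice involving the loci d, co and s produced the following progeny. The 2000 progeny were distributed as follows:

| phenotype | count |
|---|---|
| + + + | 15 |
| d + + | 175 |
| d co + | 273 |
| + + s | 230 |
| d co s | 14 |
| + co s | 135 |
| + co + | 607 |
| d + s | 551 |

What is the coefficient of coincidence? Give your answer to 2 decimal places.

The two most frequent reciprocal classes, d + s and + co +, are the parental types, so the F1 was d + s / + co +.
The two rarest classes, d co s and + + +, are the double crossovers. Comparing them with the parentals, only the co allele has switched, so co is the middle locus and the order is s – co – d.
s–co: (310 + 29)/2000 = 0.1695; co–d: (503 + 29)/2000 = 0.2660.
Expected DCO frequency = 0.1695 × 0.2660 ≈ 0.04509; observed = 29/2000 ≈ 0.01450.
Coefficient of coincidence = 0.01450/0.04509 ≈ 0.32.

0.32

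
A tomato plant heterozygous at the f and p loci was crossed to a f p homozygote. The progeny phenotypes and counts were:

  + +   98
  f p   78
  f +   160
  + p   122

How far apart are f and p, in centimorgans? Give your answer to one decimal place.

The two most frequent classes, + p (122) and f + (160), are the parental types, so the F1 was + p / f +.
The recombinant classes are + + and f p: 98 + 78 = 176.
Recombination frequency = 176/458 = 0.3843 ≈ 38.4%, i.e. 38.4 centimorgans.

38.4 centimorgans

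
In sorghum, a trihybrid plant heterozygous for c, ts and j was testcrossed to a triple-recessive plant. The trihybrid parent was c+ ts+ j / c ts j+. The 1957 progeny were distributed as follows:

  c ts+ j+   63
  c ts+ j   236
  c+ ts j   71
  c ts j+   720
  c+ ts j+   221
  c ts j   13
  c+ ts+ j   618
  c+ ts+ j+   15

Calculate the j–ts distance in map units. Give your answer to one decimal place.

8.3 map units

The two rarest classes, c+ ts+ j+ and c ts j, are the double crossovers. Comparing them with the parentals, only the j allele has switched, so j is the middle locus and the order is c – j – ts.
Crossovers in the j–ts interval produce the single-crossover classes c+ ts j and c ts+ j+ (71 + 63 = 134) plus the double crossovers (28).
RF(j–ts) = (134 + 28) / 1957 = 162/1957 = 0.0828 → 8.3 map units.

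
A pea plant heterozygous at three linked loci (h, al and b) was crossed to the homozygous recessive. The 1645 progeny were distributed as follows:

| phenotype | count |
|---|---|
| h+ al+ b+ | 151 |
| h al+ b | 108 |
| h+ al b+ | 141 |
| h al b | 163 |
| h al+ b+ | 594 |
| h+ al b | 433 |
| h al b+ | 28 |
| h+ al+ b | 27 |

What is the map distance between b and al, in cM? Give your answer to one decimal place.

18.5 cM

The two most frequent reciprocal classes, h+ al b and h al+ b+, are the parental types, so the F1 was h+ al b / h al+ b+.
The two rarest classes, h+ al+ b and h al b+, are the double crossovers. Comparing them with the parentals, only the al allele has switched, so al is the middle locus and the order is h – al – b.
Crossovers in the al–b interval produce the single-crossover classes h+ al b+ and h al+ b (141 + 108 = 249) plus the double crossovers (55).
RF(al–b) = (249 + 55) / 1645 = 304/1645 = 0.1848 → 18.5 cM.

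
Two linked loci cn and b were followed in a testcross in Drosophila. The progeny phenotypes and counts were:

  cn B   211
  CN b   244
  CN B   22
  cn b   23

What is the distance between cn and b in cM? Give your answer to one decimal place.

The two most frequent classes, CN b (244) and cn B (211), are the parental types, so the F1 was CN b / cn B.
The recombinant classes are CN B and cn b: 22 + 23 = 45.
Recombination frequency = 45/500 = 0.0900 ≈ 9.0%, i.e. 9.0 cM.

9.0 cM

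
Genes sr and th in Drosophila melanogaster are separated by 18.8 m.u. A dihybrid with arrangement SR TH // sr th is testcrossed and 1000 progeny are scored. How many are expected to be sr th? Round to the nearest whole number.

406

A map distance of 18.8 m.u. corresponds to a recombination frequency of 0.188.
The F1 is SR TH / sr th, so sr th is a parental gamete class with expected frequency (1 − r)/2 = 0.812/2 = 0.4060.
Expected number = 0.4060 × 1000 = 406.00 ≈ 406.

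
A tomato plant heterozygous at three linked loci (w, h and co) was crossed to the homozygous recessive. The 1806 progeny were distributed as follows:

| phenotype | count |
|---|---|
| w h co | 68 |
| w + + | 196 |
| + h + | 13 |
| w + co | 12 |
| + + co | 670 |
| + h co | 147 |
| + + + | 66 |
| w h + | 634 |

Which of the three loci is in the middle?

w

The two most frequent reciprocal classes, w h + and + + co, are the parental types, so the F1 was w h + / + + co.
The two rarest classes, + h + and w + co, are the double crossovers. Comparing them with the parentals, only the w allele has switched, so w is the middle locus and the order is h – w – co.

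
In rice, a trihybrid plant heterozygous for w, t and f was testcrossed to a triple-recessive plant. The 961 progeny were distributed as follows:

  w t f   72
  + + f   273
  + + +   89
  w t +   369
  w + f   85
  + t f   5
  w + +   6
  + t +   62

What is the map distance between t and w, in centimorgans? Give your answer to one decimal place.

16.4 centimorgans

The two most frequent reciprocal classes, + + f and w t +, are the parental types, so the F1 was + + f / w t +.
The two rarest classes, + t f and w + +, are the double crossovers. Comparing them with the parentals, only the t allele has switched, so t is the middle locus and the order is w – t – f.
Crossovers in the w–t interval produce the single-crossover classes w + f and + t + (85 + 62 = 147) plus the double crossovers (11).
RF(w–t) = (147 + 11) / 961 = 158/961 = 0.1644 → 16.4 centimorgans.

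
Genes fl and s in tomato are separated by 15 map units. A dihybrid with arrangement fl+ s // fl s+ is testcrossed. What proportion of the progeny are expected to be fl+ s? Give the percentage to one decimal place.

42.5%

A map distance of 15 map units corresponds to a recombination frequency of 0.150.
The F1 is fl+ s / fl s+, so fl+ s is a parental gamete class with expected frequency (1 − r)/2 = 0.850/2 = 0.4250.
That is 0.4250 = 42.5% of the progeny.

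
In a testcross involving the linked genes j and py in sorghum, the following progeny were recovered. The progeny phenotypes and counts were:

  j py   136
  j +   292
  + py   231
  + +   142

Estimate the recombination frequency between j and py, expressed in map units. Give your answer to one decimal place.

34.7 map units

The two most frequent classes, + py (231) and j + (292), are the parental types, so the F1 was + py / j +.
The recombinant classes are + + and j py: 142 + 136 = 278.
Recombination frequency = 278/801 = 0.3471 ≈ 34.7%, i.e. 34.7 map units.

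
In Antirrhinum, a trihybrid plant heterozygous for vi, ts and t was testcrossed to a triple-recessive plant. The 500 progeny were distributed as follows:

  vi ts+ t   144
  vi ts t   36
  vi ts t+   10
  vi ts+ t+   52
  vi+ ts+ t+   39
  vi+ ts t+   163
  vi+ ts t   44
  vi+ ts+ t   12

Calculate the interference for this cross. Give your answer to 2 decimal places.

The two most frequent reciprocal classes, vi+ ts t+ and vi ts+ t, are the parental types, so the F1 was vi+ ts t+ / vi ts+ t.
The two rarest classes, vi ts t+ and vi+ ts+ t, are the double crossovers. Comparing them with the parentals, only the vi allele has switched, so vi is the middle locus and the order is t – vi – ts.
t–vi: (96 + 22)/500 = 0.2360; vi–ts: (75 + 22)/500 = 0.1940.
Expected DCO frequency = 0.2360 × 0.1940 ≈ 0.04578; observed = 22/500 ≈ 0.04400.
Coefficient of coincidence = 0.04400/0.04578 ≈ 0.96; interference = 1 − 0.96 = 0.04.

0.04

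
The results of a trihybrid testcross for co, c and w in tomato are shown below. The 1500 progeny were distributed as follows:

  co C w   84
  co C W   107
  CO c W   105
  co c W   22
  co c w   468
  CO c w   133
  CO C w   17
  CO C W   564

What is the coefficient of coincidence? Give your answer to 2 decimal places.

0.92

The two most frequent reciprocal classes, CO C W and co c w, are the parental types, so the F1 was CO C W / co c w.
The two rarest classes, CO C w and co c W, are the double crossovers. Comparing them with the parentals, only the w allele has switched, so w is the middle locus and the order is c – w – co.
c–w: (189 + 39)/1500 = 0.1520; w–co: (240 + 39)/1500 = 0.1860.
Expected DCO frequency = 0.1520 × 0.1860 ≈ 0.02827; observed = 39/1500 ≈ 0.02600.
Coefficient of coincidence = 0.02600/0.02827 ≈ 0.92.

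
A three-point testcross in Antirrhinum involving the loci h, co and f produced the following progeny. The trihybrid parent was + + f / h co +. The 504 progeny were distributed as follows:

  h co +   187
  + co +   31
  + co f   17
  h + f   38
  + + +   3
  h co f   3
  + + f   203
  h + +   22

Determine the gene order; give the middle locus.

The two rarest classes, + + + and h co f, are the double crossovers. Comparing them with the parentals, only the f allele has switched, so f is the middle locus and the order is h – f – co.

f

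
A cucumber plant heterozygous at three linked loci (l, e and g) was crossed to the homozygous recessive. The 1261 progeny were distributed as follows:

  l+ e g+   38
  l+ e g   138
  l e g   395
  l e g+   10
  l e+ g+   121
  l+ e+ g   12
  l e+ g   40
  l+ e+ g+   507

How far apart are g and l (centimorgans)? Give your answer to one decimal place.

The two most frequent reciprocal classes, l+ e+ g+ and l e g, are the parental types, so the F1 was l+ e+ g+ / l e g.
The two rarest classes, l+ e+ g and l e g+, are the double crossovers. Comparing them with the parentals, only the g allele has switched, so g is the middle locus and the order is l – g – e.
Crossovers in the l–g interval produce the single-crossover classes l e+ g+ and l+ e g (121 + 138 = 259) plus the double crossovers (22).
RF(l–g) = (259 + 22) / 1261 = 281/1261 = 0.2228 → 22.3 centimorgans.

22.3 centimorgans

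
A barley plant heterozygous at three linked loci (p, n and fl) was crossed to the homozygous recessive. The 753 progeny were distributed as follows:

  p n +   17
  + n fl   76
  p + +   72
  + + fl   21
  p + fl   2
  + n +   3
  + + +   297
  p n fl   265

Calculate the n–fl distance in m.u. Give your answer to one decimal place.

5.7 m.u.

The two most frequent reciprocal classes, p n fl and + + +, are the parental types, so the F1 was p n fl / + + +.
The two rarest classes, p + fl and + n +, are the double crossovers. Comparing them with the parentals, only the n allele has switched, so n is the middle locus and the order is p – n – fl.
Crossovers in the n–fl interval produce the single-crossover classes p n + and + + fl (17 + 21 = 38) plus the double crossovers (5).
RF(n–fl) = (38 + 5) / 753 = 43/753 = 0.0571 → 5.7 m.u.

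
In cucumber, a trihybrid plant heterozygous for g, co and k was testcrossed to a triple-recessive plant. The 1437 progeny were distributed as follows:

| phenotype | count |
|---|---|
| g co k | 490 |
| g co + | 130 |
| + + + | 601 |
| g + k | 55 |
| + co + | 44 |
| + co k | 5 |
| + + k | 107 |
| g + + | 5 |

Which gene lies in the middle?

The two most frequent reciprocal classes, g co k and + + +, are the parental types, so the F1 was g co k / + + +.
The two rarest classes, + co k and g + +, are the double crossovers. Comparing them with the parentals, only the g allele has switched, so g is the middle locus and the order is k – g – co.

g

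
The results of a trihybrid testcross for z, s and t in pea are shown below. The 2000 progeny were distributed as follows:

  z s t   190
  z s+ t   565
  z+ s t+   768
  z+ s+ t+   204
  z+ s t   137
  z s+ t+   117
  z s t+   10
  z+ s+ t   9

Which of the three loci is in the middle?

z

The two most frequent reciprocal classes, z+ s t+ and z s+ t, are the parental types, so the F1 was z+ s t+ / z s+ t.
The two rarest classes, z s t+ and z+ s+ t, are the double crossovers. Comparing them with the parentals, only the z allele has switched, so z is the middle locus and the order is t – z – s.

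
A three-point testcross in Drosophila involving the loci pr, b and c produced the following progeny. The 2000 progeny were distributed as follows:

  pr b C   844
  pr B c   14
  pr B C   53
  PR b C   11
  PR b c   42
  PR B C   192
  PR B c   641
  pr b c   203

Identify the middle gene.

pr

The two most frequent reciprocal classes, pr b C and PR B c, are the parental types, so the F1 was pr b C / PR B c.
The two rarest classes, PR b C and pr B c, are the double crossovers. Comparing them with the parentals, only the pr allele has switched, so pr is the middle locus and the order is b – pr – c.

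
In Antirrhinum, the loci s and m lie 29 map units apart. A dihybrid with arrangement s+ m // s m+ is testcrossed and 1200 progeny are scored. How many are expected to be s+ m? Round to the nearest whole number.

A map distance of 29 map units corresponds to a recombination frequency of 0.290.
The F1 is s+ m / s m+, so s+ m is a parental gamete class with expected frequency (1 − r)/2 = 0.710/2 = 0.3550.
Expected number = 0.3550 × 1200 = 426.00 ≈ 426.

426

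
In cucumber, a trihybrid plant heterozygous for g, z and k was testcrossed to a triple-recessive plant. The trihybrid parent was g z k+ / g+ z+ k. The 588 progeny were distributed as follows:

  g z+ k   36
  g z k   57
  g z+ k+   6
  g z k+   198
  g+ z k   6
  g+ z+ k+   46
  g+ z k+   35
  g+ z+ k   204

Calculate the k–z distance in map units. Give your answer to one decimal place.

The two rarest classes, g z+ k+ and g+ z k, are the double crossovers. Comparing them with the parentals, only the z allele has switched, so z is the middle locus and the order is g – z – k.
Crossovers in the z–k interval produce the single-crossover classes g z k and g+ z+ k+ (57 + 46 = 103) plus the double crossovers (12).
RF(z–k) = (103 + 12) / 588 = 115/588 = 0.1956 → 19.6 map units.

19.6 map units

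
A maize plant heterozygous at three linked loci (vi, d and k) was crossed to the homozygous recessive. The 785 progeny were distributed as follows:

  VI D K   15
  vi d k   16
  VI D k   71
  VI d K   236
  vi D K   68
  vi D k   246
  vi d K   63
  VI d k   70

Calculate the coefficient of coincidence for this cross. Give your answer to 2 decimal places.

The two most frequent reciprocal classes, vi D k and VI d K, are the parental types, so the F1 was vi D k / VI d K.
The two rarest classes, vi d k and VI D K, are the double crossovers. Comparing them with the parentals, only the d allele has switched, so d is the middle locus and the order is k – d – vi.
k–d: (138 + 31)/785 = 0.2153; d–vi: (134 + 31)/785 = 0.2102.
Expected DCO frequency = 0.2153 × 0.2102 ≈ 0.04526; observed = 31/785 ≈ 0.03949.
Coefficient of coincidence = 0.03949/0.04526 ≈ 0.87.

0.87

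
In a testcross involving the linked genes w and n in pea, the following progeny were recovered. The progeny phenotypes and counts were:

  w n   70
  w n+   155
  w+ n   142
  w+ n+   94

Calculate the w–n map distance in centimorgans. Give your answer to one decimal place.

35.6 centimorgans

The two most frequent classes, w+ n (142) and w n+ (155), are the parental types, so the F1 was w+ n / w n+.
The recombinant classes are w+ n+ and w n: 94 + 70 = 164.
Recombination frequency = 164/461 = 0.3557 ≈ 35.6%, i.e. 35.6 centimorgans.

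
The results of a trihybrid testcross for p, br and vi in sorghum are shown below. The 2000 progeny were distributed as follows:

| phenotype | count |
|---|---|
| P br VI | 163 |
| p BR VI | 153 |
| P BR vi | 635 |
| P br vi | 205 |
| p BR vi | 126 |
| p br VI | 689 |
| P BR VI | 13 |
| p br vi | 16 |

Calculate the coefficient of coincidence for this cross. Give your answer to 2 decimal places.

0.47

The two most frequent reciprocal classes, P BR vi and p br VI, are the parental types, so the F1 was P BR vi / p br VI.
The two rarest classes, P BR VI and p br vi, are the double crossovers. Comparing them with the parentals, only the vi allele has switched, so vi is the middle locus and the order is br – vi – p.
br–vi: (358 + 29)/2000 = 0.1935; vi–p: (289 + 29)/2000 = 0.1590.
Expected DCO frequency = 0.1935 × 0.1590 ≈ 0.03077; observed = 29/2000 ≈ 0.01450.
Coefficient of coincidence = 0.01450/0.03077 ≈ 0.47.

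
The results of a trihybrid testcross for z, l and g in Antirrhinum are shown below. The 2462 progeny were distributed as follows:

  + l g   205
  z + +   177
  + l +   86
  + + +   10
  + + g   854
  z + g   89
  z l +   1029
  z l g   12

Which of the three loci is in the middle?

g

The two most frequent reciprocal classes, z l + and + + g, are the parental types, so the F1 was z l + / + + g.
The two rarest classes, z l g and + + +, are the double crossovers. Comparing them with the parentals, only the g allele has switched, so g is the middle locus and the order is z – g – l.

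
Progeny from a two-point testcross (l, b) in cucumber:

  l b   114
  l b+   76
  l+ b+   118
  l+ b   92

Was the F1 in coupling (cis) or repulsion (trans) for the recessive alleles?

The two most frequent classes are l+ b+ (118) and l b (114); these are the parental (non-recombinant) types.
So the F1 carried l+ b+ on one chromosome and l b on the other — the recessive alleles are on the same chromosome (cis / coupling).

cis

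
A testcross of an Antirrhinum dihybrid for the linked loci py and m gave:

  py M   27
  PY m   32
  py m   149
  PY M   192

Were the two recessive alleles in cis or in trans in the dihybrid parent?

cis

The two most frequent classes are PY M (192) and py m (149); these are the parental (non-recombinant) types.
So the F1 carried PY M on one chromosome and py m on the other — the recessive alleles are on the same chromosome (cis / coupling).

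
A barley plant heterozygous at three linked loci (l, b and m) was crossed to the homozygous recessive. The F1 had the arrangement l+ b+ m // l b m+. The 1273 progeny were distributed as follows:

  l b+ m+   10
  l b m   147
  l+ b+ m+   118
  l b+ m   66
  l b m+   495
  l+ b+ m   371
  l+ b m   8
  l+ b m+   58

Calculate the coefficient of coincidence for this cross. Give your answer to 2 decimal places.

The two rarest classes, l+ b m and l b+ m+, are the double crossovers. Comparing them with the parentals, only the b allele has switched, so b is the middle locus and the order is l – b – m.
l–b: (124 + 18)/1273 = 0.1115; b–m: (265 + 18)/1273 = 0.2223.
Expected DCO frequency = 0.1115 × 0.2223 ≈ 0.02479; observed = 18/1273 ≈ 0.01414.
Coefficient of coincidence = 0.01414/0.02479 ≈ 0.57.

0.57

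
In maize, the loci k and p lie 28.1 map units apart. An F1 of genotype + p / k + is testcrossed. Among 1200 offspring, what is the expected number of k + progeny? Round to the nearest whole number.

431

A map distance of 28.1 map units corresponds to a recombination frequency of 0.281.
The F1 is + p / k +, so k + is a parental gamete class with expected frequency (1 − r)/2 = 0.719/2 = 0.3595.
Expected number = 0.3595 × 1200 = 431.40 ≈ 431.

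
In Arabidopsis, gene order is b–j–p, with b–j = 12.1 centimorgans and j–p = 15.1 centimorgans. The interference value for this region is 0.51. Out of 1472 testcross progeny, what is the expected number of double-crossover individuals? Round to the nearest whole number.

13

Map distances give recombination frequencies of 0.121 and 0.151 for the two intervals.
With interference 0.51 (so coincidence = 0.49), expected double-crossover frequency = 0.121 × 0.151 × 0.49 = 0.00895.
Expected number = 0.00895 × 1472 = 13.18 ≈ 13.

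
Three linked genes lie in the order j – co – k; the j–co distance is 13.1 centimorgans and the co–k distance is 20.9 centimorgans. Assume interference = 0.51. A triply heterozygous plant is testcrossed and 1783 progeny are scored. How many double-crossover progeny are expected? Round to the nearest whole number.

24

Map distances give recombination frequencies of 0.131 and 0.209 for the two intervals.
With interference 0.51 (so coincidence = 0.49), expected double-crossover frequency = 0.131 × 0.209 × 0.49 = 0.01342.
Expected number = 0.01342 × 1783 = 23.92 ≈ 24.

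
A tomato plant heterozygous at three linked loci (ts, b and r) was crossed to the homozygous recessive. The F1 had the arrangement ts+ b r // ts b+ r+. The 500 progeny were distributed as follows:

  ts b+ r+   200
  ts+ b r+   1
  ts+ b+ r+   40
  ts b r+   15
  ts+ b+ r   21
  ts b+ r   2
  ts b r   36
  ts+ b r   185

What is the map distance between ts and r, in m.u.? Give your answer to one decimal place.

15.8 m.u.

The two rarest classes, ts+ b r+ and ts b+ r, are the double crossovers. Comparing them with the parentals, only the r allele has switched, so r is the middle locus and the order is ts – r – b.
Crossovers in the ts–r interval produce the single-crossover classes ts b r and ts+ b+ r+ (36 + 40 = 76) plus the double crossovers (3).
RF(ts–r) = (76 + 3) / 500 = 79/500 = 0.1580 → 15.8 m.u.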